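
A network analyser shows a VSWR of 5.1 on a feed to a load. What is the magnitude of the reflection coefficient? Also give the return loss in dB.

|Γ| ≈ 0.672; return loss ≈ 3.45 dB

|Γ| = (S − 1)/(S + 1) = (5.1 − 1)/(5.1 + 1) = 4.1/6.1
RL = −20·log₁₀|Γ| = −20·log₁₀(0.672)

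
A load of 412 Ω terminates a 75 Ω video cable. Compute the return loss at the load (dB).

RL ≈ 3.2 dB

Γ = (412 − 75)/(412 + 75) = 0.692
RL = −20·log₁₀|Γ| = −20·log₁₀(0.692)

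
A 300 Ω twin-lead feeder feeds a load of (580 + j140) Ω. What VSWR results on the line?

VSWR ≈ 2.08

Γ = (Z_L − Z_0)/(Z_L + Z_0) = (280 + j140)/(880 + j140)
|Γ| = 313/891 = 0.351
VSWR = (1 + |Γ|)/(1 − |Γ|) = 1.35/0.649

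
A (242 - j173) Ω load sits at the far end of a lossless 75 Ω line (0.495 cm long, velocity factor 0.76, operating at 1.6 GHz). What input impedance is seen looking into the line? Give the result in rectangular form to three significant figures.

λ = v/f = 0.76·c / 1.6 GHz = 0.142 m
βl = 2π·l/λ = 2π × 0.0347 = 12.5°
tan(βl) = tan(12.5°) = 0.222
Z_in = Z_0·(Z_L + jZ_0·tanβl)/(Z_0 + jZ_L·tanβl)
     = 75·(242 − j156)/(113 + j53.7)

Z_in ≈ 90.8 − j146 Ω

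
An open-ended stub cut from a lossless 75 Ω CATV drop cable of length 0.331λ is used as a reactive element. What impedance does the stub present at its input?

βl = 2π × 0.331 = 119°
tan(βl) = -1.79
For an open-ended stub, Z_in = −jZ_0·cot(βl) = −jZ_0/tan(βl)

Z_in ≈ +j41.8 Ω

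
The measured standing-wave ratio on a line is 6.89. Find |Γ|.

|Γ| = (S − 1)/(S + 1) = (6.89 − 1)/(6.89 + 1) = 5.89/7.89

|Γ| ≈ 0.747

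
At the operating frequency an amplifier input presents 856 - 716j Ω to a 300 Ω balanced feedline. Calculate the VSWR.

Γ = (Z_L − Z_0)/(Z_L + Z_0) = (556 − j716)/(1156 − j716)
|Γ| = 907/1360 = 0.667
VSWR = (1 + |Γ|)/(1 − |Γ|) = 1.67/0.333

VSWR ≈ 5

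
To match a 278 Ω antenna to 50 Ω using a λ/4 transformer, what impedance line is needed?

Z_qwt ≈ 118 Ω

Z_qwt = √(Z_0·R_L) = √(50 × 278) = √13900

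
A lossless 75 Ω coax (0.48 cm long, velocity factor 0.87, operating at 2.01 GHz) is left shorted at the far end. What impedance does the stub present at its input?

Z_in ≈ +j17.7 Ω

λ = v/f = 0.87·c / 2.01 GHz = 0.13 m
βl = 2π·l/λ = 2π × 0.037 = 13.3°
tan(βl) = 0.237
For a shorted stub, Z_in = jZ_0·tan(βl)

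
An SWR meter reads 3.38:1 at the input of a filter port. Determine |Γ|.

|Γ| ≈ 0.543

|Γ| = (S − 1)/(S + 1) = (3.38 − 1)/(3.38 + 1) = 2.38/4.38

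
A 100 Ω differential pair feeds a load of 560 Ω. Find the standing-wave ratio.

VSWR ≈ 5.6

Γ = (560 − 100)/(560 + 100) = 0.697
VSWR = (1 + 0.697)/(1 − 0.697)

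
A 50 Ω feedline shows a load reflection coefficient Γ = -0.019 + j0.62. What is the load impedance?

Z_L = Z_0·(1 + Γ)/(1 − Γ) = 50·(0.981 + j0.62)/(1.02 − j0.62)

Z_L ≈ 21.6 + j43.6 Ω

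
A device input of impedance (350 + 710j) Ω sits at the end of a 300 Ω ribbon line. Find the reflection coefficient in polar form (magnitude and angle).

Γ = (Z_L − Z_0)/(Z_L + Z_0) = (50 + j710)/(650 + j710)
|Γ| = 712/963 = 0.739

Γ ≈ 0.739 ∠ 38.4°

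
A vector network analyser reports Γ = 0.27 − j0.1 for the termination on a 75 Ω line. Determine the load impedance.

Z_L ≈ 127 − j27.6 Ω

Z_L = Z_0·(1 + Γ)/(1 − Γ) = 75·(1.27 − j0.1)/(0.73 + j0.1)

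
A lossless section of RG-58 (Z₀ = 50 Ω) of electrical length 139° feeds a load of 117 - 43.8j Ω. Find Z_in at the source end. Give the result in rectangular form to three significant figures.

Z_in ≈ 49 + j51.8 Ω

tan(βl) = tan(139°) = -0.869
Z_in = Z_0·(Z_L + jZ_0·tanβl)/(Z_0 + jZ_L·tanβl)
     = 50·(117 − j87.3)/(11.9 − j102)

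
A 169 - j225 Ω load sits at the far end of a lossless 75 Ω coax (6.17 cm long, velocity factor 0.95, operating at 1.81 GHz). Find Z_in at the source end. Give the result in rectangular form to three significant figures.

λ = v/f = 0.95·c / 1.81 GHz = 0.157 m
βl = 2π·l/λ = 2π × 0.392 = 141°
tan(βl) = tan(141°) = -0.808
Z_in = Z_0·(Z_L + jZ_0·tanβl)/(Z_0 + jZ_L·tanβl)
     = 75·(169 − j286)/(-107 − j137)

Z_in ≈ 52.3 + j134 Ω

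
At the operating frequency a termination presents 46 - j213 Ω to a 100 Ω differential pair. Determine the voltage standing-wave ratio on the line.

Γ = (Z_L − Z_0)/(Z_L + Z_0) = (-54 − j213)/(146 − j213)
|Γ| = 220/258 = 0.851
VSWR = (1 + |Γ|)/(1 − |Γ|) = 1.85/0.149

VSWR ≈ 12.4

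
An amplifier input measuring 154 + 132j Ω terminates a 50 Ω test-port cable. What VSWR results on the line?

VSWR ≈ 5.49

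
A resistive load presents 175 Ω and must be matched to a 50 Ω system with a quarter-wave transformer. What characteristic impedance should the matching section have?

Z_qwt = √(Z_0·R_L) = √(50 × 175) = √8750

Z_qwt ≈ 93.5 Ω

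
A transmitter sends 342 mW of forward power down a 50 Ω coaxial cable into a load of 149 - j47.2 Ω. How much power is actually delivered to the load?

|Γ| = |(99 − j47.2)/(199 − j47.2)| = 0.536
|Γ|² = 0.288
P_refl = |Γ|²·P_inc = 98.3 mW, P_del = (1 − |Γ|²)·P_inc = 244 mW

P_delivered ≈ 244 mW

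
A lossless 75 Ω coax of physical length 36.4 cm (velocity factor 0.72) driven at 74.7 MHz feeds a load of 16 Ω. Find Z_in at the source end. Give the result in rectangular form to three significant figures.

Z_in ≈ 30.9 + j69.2 Ω

λ = v/f = 0.72·c / 74.7 MHz = 2.89 m
βl = 2π·l/λ = 2π × 0.126 = 45.3°
tan(βl) = tan(45.3°) = 1.01
Z_in = Z_0·(Z_L + jZ_0·tanβl)/(Z_0 + jZ_L·tanβl)
     = 75·(16 + j75.8)/(75 + j16.2)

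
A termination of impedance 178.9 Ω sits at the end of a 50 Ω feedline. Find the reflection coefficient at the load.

Γ = (Z_L − Z_0)/(Z_L + Z_0) = (178.9 − 50)/(178.9 + 50) = 128.9/228.9

Γ = 0.563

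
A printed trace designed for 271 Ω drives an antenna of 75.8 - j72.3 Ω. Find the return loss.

Γ = (-195.2 − j72.3)/(346.8 − j72.3), |Γ| = 0.588
RL = −20·log₁₀|Γ| = −20·log₁₀(0.588)

RL ≈ 4.62 dB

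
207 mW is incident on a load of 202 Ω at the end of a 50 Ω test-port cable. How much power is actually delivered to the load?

P_delivered ≈ 132 mW

Γ = (202 − 50)/(202 + 50) = 0.603
|Γ|² = 0.364
P_refl = |Γ|²·P_inc = 75.3 mW, P_del = (1 − |Γ|²)·P_inc = 132 mW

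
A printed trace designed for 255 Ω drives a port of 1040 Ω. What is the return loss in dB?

Γ = (1040 − 255)/(1040 + 255) = 0.606
RL = −20·log₁₀|Γ| = −20·log₁₀(0.606)

RL ≈ 4.35 dB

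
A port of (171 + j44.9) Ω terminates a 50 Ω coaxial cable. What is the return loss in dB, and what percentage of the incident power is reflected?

Γ = (121 + j44.9)/(221 + j44.9), |Γ| = 0.572
RL = −20·log₁₀(0.572) = 4.85 dB
P_refl/P_inc = |Γ|² = 0.328

RL ≈ 4.85 dB; 32.8% of incident power reflected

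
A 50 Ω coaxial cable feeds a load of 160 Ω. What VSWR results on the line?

VSWR ≈ 3.2

For a purely resistive load, VSWR = R_L/Z_0 or Z_0/R_L (whichever > 1) = 160/50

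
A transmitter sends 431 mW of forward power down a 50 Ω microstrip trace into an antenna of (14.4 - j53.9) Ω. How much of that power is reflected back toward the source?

|Γ| = |(-35.6 − j53.9)/(64.4 − j53.9)| = 0.769
|Γ|² = 0.592
P_refl = |Γ|²·P_inc = 255 mW, P_del = (1 − |Γ|²)·P_inc = 176 mW

P_reflected ≈ 255 mW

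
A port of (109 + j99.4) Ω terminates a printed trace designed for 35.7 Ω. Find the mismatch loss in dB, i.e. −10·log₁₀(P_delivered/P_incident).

Γ = (73.3 + j99.4)/(144.7 + j99.4), |Γ| = 0.704
|Γ|² = 0.495, so P_del/P_inc = 1 − |Γ|² = 0.505
ML = −10·log₁₀(1 − |Γ|²)

mismatch loss ≈ 2.97 dB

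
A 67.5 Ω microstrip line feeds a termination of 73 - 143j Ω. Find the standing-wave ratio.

VSWR ≈ 5.99

Γ = (Z_L − Z_0)/(Z_L + Z_0) = (5.5 − j143)/(140.5 − j143)
|Γ| = 143/200 = 0.714
VSWR = (1 + |Γ|)/(1 − |Γ|) = 1.71/0.286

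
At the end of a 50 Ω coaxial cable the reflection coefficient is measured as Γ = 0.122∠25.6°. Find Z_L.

Z_L ≈ 62 + j6.63 Ω

Z_L = Z_0·(1 + Γ)/(1 − Γ) = 50·(1.11 + j0.0527)/(0.89 − j0.0527)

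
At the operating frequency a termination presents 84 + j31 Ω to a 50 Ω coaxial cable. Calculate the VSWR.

VSWR ≈ 2.01

Γ = (Z_L − Z_0)/(Z_L + Z_0) = (34 + j31)/(134 + j31)
|Γ| = 46/138 = 0.335
VSWR = (1 + |Γ|)/(1 − |Γ|) = 1.33/0.665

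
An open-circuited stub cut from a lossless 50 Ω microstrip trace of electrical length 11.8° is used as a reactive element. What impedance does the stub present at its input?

tan(βl) = 0.209
For an open-circuited stub, Z_in = −jZ_0·cot(βl) = −jZ_0/tan(βl)

Z_in ≈ −j239 Ω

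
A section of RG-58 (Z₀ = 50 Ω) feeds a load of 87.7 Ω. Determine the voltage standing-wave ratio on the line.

VSWR ≈ 1.75

For a purely resistive load, VSWR = R_L/Z_0 or Z_0/R_L (whichever > 1) = 87.7/50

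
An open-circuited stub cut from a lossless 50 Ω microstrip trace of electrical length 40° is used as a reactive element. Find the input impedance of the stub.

Z_in ≈ −j59.6 Ω

tan(βl) = 0.839
For an open-circuited stub, Z_in = −jZ_0·cot(βl) = −jZ_0/tan(βl)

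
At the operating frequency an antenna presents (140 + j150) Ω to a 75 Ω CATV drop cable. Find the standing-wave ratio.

Γ = (Z_L − Z_0)/(Z_L + Z_0) = (65 + j150)/(215 + j150)
|Γ| = 163/262 = 0.624
VSWR = (1 + |Γ|)/(1 − |Γ|) = 1.62/0.376

VSWR ≈ 4.31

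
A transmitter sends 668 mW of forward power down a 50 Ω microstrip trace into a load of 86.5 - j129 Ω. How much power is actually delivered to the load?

|Γ| = |(36.5 − j129)/(136.5 − j129)| = 0.714
|Γ|² = 0.51
P_refl = |Γ|²·P_inc = 340 mW, P_del = (1 − |Γ|²)·P_inc = 328 mW

P_delivered ≈ 328 mW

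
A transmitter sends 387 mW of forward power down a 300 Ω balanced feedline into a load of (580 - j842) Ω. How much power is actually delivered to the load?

P_delivered ≈ 182 mW

|Γ| = |(280 − j842)/(880 − j842)| = 0.729
|Γ|² = 0.531
P_refl = |Γ|²·P_inc = 205 mW, P_del = (1 − |Γ|²)·P_inc = 182 mW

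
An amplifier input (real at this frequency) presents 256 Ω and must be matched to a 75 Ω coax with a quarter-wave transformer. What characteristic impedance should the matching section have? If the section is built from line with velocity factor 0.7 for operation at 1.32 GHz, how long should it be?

Z_qwt = √(Z_0·R_L) = √(75 × 256) = √19200
λ = 0.7·c/f = 0.159 m, so l = λ/4 = 0.0398 m

Z_qwt ≈ 139 Ω; length ≈ 3.98 cm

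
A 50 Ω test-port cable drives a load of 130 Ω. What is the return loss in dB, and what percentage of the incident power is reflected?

Γ = (130 − 50)/(130 + 50) = 0.444
RL = −20·log₁₀(0.444) = 7.04 dB
P_refl/P_inc = |Γ|² = 0.198

RL ≈ 7.04 dB; 19.8% of incident power reflected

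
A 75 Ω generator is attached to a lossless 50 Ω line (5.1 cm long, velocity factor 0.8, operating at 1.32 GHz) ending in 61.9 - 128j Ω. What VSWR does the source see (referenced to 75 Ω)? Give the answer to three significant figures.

VSWR ≈ 9.41

λ = v/f = 0.8·c / 1.32 GHz = 0.182 m
βl = 2π·l/λ = 2π × 0.28 = 101°
tan(βl) = -5.15
Z_in = Z_0·(Z_L + jZ_0·tanβl)/(Z_0 + jZ_L·tanβl) = 9.01 + j26.9 Ω
Γ_s = (Z_in − Z_s)/(Z_in + Z_s) = (-66 + j26.9)/(84 + j26.9), |Γ_s| = 0.808
VSWR = (1 + |Γ_s|)/(1 − |Γ_s|)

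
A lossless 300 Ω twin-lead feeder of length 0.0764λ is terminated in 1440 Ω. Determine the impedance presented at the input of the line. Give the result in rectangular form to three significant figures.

βl = 2π × 0.0764 = 27.5°
tan(βl) = tan(27.5°) = 0.521
Z_in = Z_0·(Z_L + jZ_0·tanβl)/(Z_0 + jZ_L·tanβl)
     = 300·(1440 + j156)/(300 + j750)

Z_in ≈ 253 − j475 Ω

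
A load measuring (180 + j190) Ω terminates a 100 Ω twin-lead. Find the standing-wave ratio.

VSWR ≈ 4.12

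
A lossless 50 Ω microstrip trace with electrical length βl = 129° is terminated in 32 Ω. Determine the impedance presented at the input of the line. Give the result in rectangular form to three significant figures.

Z_in ≈ 49.7 − j22.4 Ω

tan(βl) = tan(129°) = -1.23
Z_in = Z_0·(Z_L + jZ_0·tanβl)/(Z_0 + jZ_L·tanβl)
     = 50·(32 − j61.7)/(50 − j39.5)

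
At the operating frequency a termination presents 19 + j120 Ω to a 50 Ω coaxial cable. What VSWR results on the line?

Γ = (Z_L − Z_0)/(Z_L + Z_0) = (-31 + j120)/(69 + j120)
|Γ| = 124/138 = 0.895
VSWR = (1 + |Γ|)/(1 − |Γ|) = 1.9/0.105

VSWR ≈ 18.1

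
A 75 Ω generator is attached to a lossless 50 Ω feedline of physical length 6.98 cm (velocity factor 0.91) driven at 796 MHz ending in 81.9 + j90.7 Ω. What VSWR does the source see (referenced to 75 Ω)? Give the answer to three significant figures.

VSWR ≈ 4.96

λ = v/f = 0.91·c / 796 MHz = 0.343 m
βl = 2π·l/λ = 2π × 0.204 = 73.3°
tan(βl) = 3.33
Z_in = Z_0·(Z_L + jZ_0·tanβl)/(Z_0 + jZ_L·tanβl) = 18 − j31.6 Ω
Γ_s = (Z_in − Z_s)/(Z_in + Z_s) = (-57 − j31.6)/(93 − j31.6), |Γ_s| = 0.664
VSWR = (1 + |Γ_s|)/(1 − |Γ_s|)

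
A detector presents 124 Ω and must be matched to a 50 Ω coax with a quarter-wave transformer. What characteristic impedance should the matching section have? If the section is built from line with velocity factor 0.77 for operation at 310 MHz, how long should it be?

Z_qwt ≈ 78.7 Ω; length ≈ 18.6 cm

Z_qwt = √(Z_0·R_L) = √(50 × 124) = √6200
λ = 0.77·c/f = 0.745 m, so l = λ/4 = 0.186 m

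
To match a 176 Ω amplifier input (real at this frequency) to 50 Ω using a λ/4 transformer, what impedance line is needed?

Z_qwt = √(Z_0·R_L) = √(50 × 176) = √8800

Z_qwt ≈ 93.8 Ω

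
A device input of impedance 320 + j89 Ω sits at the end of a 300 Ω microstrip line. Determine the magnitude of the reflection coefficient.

|Γ| ≈ 0.146

Γ = (Z_L − Z_0)/(Z_L + Z_0) = (20 + j89)/(620 + j89)
|Γ| = 91.2/626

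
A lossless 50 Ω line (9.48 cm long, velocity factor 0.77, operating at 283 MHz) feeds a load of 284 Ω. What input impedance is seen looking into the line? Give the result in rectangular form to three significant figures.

Z_in ≈ 19.1 − j52.1 Ω

λ = v/f = 0.77·c / 283 MHz = 0.816 m
βl = 2π·l/λ = 2π × 0.116 = 41.8°
tan(βl) = tan(41.8°) = 0.894
Z_in = Z_0·(Z_L + jZ_0·tanβl)/(Z_0 + jZ_L·tanβl)
     = 50·(284 + j44.7)/(50 + j254)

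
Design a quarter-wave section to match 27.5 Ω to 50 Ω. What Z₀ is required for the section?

Z_qwt = √(Z_0·R_L) = √(50 × 27.5) = √1375

Z_qwt ≈ 37.1 Ω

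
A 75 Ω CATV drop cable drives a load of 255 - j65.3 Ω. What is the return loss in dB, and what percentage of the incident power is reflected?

Γ = (180 − j65.3)/(330 − j65.3), |Γ| = 0.569
RL = −20·log₁₀(0.569) = 4.89 dB
P_refl/P_inc = |Γ|² = 0.324

RL ≈ 4.89 dB; 32.4% of incident power reflected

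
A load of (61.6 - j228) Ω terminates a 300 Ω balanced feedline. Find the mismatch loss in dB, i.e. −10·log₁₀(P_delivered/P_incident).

mismatch loss ≈ 3.93 dB

Γ = (-238.4 − j228)/(361.6 − j228), |Γ| = 0.772
|Γ|² = 0.595, so P_del/P_inc = 1 − |Γ|² = 0.405
ML = −10·log₁₀(1 − |Γ|²)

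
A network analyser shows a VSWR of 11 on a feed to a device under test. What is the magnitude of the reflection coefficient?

|Γ| ≈ 0.833

|Γ| = (S − 1)/(S + 1) = (11 − 1)/(11 + 1) = 10/12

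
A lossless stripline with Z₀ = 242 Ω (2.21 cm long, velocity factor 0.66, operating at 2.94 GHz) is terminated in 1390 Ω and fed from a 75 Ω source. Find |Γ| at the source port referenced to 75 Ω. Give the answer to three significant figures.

|Γ| ≈ 0.705

λ = v/f = 0.66·c / 2.94 GHz = 0.0673 m
βl = 2π·l/λ = 2π × 0.328 = 118°
tan(βl) = -1.87
Z_in = Z_0·(Z_L + jZ_0·tanβl)/(Z_0 + jZ_L·tanβl) = 53.7 + j124 Ω
Γ_s = (Z_in − Z_s)/(Z_in + Z_s) = (-21.3 + j124)/(129 + j124), |Γ_s| = 0.705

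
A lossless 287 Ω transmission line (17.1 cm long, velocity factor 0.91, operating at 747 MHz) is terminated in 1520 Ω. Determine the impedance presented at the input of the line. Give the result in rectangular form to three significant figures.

λ = v/f = 0.91·c / 747 MHz = 0.365 m
βl = 2π·l/λ = 2π × 0.468 = 168°
tan(βl) = tan(168°) = -0.204
Z_in = Z_0·(Z_L + jZ_0·tanβl)/(Z_0 + jZ_L·tanβl)
     = 287·(1520 − j58.7)/(287 − j311)

Z_in ≈ 729 + j731 Ω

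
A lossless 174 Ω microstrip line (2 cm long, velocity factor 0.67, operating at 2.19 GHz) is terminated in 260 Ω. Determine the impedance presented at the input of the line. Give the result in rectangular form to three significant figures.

Z_in ≈ 119 − j19.3 Ω

λ = v/f = 0.67·c / 2.19 GHz = 0.0918 m
βl = 2π·l/λ = 2π × 0.218 = 78.4°
tan(βl) = tan(78.4°) = 4.89
Z_in = Z_0·(Z_L + jZ_0·tanβl)/(Z_0 + jZ_L·tanβl)
     = 174·(260 + j851)/(174 + j1270)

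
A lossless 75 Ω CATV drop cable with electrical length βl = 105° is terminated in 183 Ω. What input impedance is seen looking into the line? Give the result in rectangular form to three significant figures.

tan(βl) = tan(105°) = -3.73
Z_in = Z_0·(Z_L + jZ_0·tanβl)/(Z_0 + jZ_L·tanβl)
     = 75·(183 − j280)/(75 − j683)

Z_in ≈ 32.6 + j16.5 Ω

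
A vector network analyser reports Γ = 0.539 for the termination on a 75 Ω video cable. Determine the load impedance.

Z_L = Z_0·(1 + Γ)/(1 − Γ) = 75·(1.54)/(0.461)

Z_L ≈ 250 Ω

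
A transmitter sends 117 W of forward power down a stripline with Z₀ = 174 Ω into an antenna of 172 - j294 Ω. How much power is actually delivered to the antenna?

|Γ| = |(-2 − j294)/(346 − j294)| = 0.648
|Γ|² = 0.419
P_refl = |Γ|²·P_inc = 49.1 W, P_del = (1 − |Γ|²)·P_inc = 67.9 W

P_delivered ≈ 67.9 W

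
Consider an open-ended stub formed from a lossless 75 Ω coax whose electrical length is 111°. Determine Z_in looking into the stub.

Z_in ≈ +j28.8 Ω

tan(βl) = -2.61
For an open-ended stub, Z_in = −jZ_0·cot(βl) = −jZ_0/tan(βl)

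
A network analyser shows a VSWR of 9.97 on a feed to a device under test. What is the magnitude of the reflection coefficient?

|Γ| = (S − 1)/(S + 1) = (9.97 − 1)/(9.97 + 1) = 8.97/11

|Γ| ≈ 0.818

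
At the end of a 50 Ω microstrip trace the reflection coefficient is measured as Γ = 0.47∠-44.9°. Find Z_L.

Z_L = Z_0·(1 + Γ)/(1 − Γ) = 50·(1.33 − j0.332)/(0.667 + j0.332)

Z_L ≈ 70.2 − j59.8 Ω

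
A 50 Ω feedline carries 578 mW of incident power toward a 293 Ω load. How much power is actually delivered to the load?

P_delivered ≈ 288 mW

Γ = (293 − 50)/(293 + 50) = 0.708
|Γ|² = 0.502
P_refl = |Γ|²·P_inc = 290 mW, P_del = (1 − |Γ|²)·P_inc = 288 mW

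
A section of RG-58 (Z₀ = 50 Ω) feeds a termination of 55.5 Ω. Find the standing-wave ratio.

VSWR ≈ 1.11

For a purely resistive load, VSWR = R_L/Z_0 or Z_0/R_L (whichever > 1) = 55.5/50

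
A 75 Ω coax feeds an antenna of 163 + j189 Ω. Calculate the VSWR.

Γ = (Z_L − Z_0)/(Z_L + Z_0) = (88 + j189)/(238 + j189)
|Γ| = 208/304 = 0.686
VSWR = (1 + |Γ|)/(1 − |Γ|) = 1.69/0.314

VSWR ≈ 5.37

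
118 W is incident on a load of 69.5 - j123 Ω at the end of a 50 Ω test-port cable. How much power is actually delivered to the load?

P_delivered ≈ 55.8 W

|Γ| = |(19.5 − j123)/(119.5 − j123)| = 0.726
|Γ|² = 0.527
P_refl = |Γ|²·P_inc = 62.2 W, P_del = (1 − |Γ|²)·P_inc = 55.8 W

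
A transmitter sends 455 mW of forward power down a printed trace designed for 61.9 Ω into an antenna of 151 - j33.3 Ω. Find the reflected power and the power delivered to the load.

P_reflected ≈ 88.7 mW; P_delivered ≈ 366 mW

|Γ| = |(89.1 − j33.3)/(212.9 − j33.3)| = 0.441
|Γ|² = 0.195
P_refl = |Γ|²·P_inc = 88.7 mW, P_del = (1 − |Γ|²)·P_inc = 366 mW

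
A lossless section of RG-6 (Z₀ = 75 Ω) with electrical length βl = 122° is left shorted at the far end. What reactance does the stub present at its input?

X_in ≈ -120 Ω (capacitive)

tan(βl) = -1.6
For a shorted stub, Z_in = jZ_0·tan(βl)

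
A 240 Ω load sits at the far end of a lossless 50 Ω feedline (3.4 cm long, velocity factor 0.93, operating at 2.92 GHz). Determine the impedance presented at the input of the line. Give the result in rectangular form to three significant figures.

Z_in ≈ 16.4 + j36.5 Ω

λ = v/f = 0.93·c / 2.92 GHz = 0.0955 m
βl = 2π·l/λ = 2π × 0.356 = 128°
tan(βl) = tan(128°) = -1.28
Z_in = Z_0·(Z_L + jZ_0·tanβl)/(Z_0 + jZ_L·tanβl)
     = 50·(240 − j63.8)/(50 − j306)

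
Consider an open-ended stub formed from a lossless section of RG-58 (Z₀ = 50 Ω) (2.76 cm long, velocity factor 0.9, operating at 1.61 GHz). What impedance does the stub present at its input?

Z_in ≈ −j29.7 Ω

λ = v/f = 0.9·c / 1.61 GHz = 0.168 m
βl = 2π·l/λ = 2π × 0.165 = 59.2°
tan(βl) = 1.68
For an open-ended stub, Z_in = −jZ_0·cot(βl) = −jZ_0/tan(βl)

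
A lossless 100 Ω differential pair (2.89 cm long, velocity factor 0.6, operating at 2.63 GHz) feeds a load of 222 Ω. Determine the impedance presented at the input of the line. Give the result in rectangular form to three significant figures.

Z_in ≈ 119 + j87.3 Ω

λ = v/f = 0.6·c / 2.63 GHz = 0.0684 m
βl = 2π·l/λ = 2π × 0.422 = 152°
tan(βl) = tan(152°) = -0.531
Z_in = Z_0·(Z_L + jZ_0·tanβl)/(Z_0 + jZ_L·tanβl)
     = 100·(222 − j53.1)/(100 − j118)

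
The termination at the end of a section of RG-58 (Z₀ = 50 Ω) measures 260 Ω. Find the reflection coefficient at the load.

Γ = (Z_L − Z_0)/(Z_L + Z_0) = (260 − 50)/(260 + 50) = 210/310

Γ = 0.677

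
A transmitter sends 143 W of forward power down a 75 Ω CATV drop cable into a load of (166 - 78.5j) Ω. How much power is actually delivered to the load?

P_delivered ≈ 111 W

|Γ| = |(91 − j78.5)/(241 − j78.5)| = 0.474
|Γ|² = 0.225
P_refl = |Γ|²·P_inc = 32.1 W, P_del = (1 − |Γ|²)·P_inc = 111 W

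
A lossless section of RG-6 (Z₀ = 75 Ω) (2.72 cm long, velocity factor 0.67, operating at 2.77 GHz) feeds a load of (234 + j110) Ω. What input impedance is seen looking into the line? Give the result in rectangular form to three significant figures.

Z_in ≈ 29.5 + j51.5 Ω

λ = v/f = 0.67·c / 2.77 GHz = 0.0726 m
βl = 2π·l/λ = 2π × 0.375 = 135°
tan(βl) = tan(135°) = -1
Z_in = Z_0·(Z_L + jZ_0·tanβl)/(Z_0 + jZ_L·tanβl)
     = 75·(234 + j34.9)/(185 − j234)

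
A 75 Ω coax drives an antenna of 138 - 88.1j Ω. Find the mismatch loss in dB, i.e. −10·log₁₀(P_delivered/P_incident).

Γ = (63 − j88.1)/(213 − j88.1), |Γ| = 0.47
|Γ|² = 0.221, so P_del/P_inc = 1 − |Γ|² = 0.779
ML = −10·log₁₀(1 − |Γ|²)

mismatch loss ≈ 1.08 dB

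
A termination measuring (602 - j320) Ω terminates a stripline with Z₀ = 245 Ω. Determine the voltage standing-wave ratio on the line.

VSWR ≈ 3.25

Γ = (Z_L − Z_0)/(Z_L + Z_0) = (357 − j320)/(847 − j320)
|Γ| = 479/905 = 0.529
VSWR = (1 + |Γ|)/(1 − |Γ|) = 1.53/0.471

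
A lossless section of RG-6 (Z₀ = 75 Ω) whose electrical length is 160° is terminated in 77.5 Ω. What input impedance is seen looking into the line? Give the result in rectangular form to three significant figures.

tan(βl) = tan(160°) = -0.364
Z_in = Z_0·(Z_L + jZ_0·tanβl)/(Z_0 + jZ_L·tanβl)
     = 75·(77.5 − j27.3)/(75 − j28.2)

Z_in ≈ 76.9 + j1.62 Ω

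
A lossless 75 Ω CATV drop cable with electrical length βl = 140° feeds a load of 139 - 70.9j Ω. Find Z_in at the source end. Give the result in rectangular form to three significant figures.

Z_in ≈ 96.2 + j76.6 Ω

tan(βl) = tan(140°) = -0.839
Z_in = Z_0·(Z_L + jZ_0·tanβl)/(Z_0 + jZ_L·tanβl)
     = 75·(139 − j134)/(15.5 − j117)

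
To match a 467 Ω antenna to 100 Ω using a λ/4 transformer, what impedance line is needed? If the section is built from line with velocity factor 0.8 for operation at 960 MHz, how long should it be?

Z_qwt ≈ 216 Ω; length ≈ 6.25 cm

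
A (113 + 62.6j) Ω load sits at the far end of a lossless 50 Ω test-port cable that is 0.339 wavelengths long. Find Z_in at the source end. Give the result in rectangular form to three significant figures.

Z_in ≈ 18.2 + j16.2 Ω

βl = 2π × 0.339 = 122°
tan(βl) = tan(122°) = -1.6
Z_in = Z_0·(Z_L + jZ_0·tanβl)/(Z_0 + jZ_L·tanβl)
     = 50·(113 − j17.3)/(150 − j181)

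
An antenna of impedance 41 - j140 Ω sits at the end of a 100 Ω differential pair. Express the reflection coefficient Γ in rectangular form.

Γ = (Z_L − Z_0)/(Z_L + Z_0) = (-59 − j140)/(141 − j140)

Γ ≈ 0.286 − j0.709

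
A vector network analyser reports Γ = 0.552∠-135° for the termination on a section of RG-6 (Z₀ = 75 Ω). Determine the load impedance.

Z_L = Z_0·(1 + Γ)/(1 − Γ) = 75·(0.61 − j0.39)/(1.39 + j0.39)

Z_L ≈ 25 − j28.1 Ω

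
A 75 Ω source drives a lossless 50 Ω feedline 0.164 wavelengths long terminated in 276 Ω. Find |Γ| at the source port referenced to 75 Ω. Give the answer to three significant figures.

βl = 2π × 0.164 = 59°
tan(βl) = 1.67
Z_in = Z_0·(Z_L + jZ_0·tanβl)/(Z_0 + jZ_L·tanβl) = 12.2 − j28.7 Ω
Γ_s = (Z_in − Z_s)/(Z_in + Z_s) = (-62.8 − j28.7)/(87.2 − j28.7), |Γ_s| = 0.753

|Γ| ≈ 0.753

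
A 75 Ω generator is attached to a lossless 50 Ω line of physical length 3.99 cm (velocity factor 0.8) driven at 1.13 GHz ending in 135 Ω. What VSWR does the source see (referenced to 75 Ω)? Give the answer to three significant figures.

VSWR ≈ 3.75

λ = v/f = 0.8·c / 1.13 GHz = 0.212 m
βl = 2π·l/λ = 2π × 0.188 = 67.6°
tan(βl) = 2.43
Z_in = Z_0·(Z_L + jZ_0·tanβl)/(Z_0 + jZ_L·tanβl) = 21.2 − j17.4 Ω
Γ_s = (Z_in − Z_s)/(Z_in + Z_s) = (-53.8 − j17.4)/(96.2 − j17.4), |Γ_s| = 0.579
VSWR = (1 + |Γ_s|)/(1 − |Γ_s|)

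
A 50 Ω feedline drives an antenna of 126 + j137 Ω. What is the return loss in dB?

RL ≈ 3.07 dB

Γ = (76 + j137)/(176 + j137), |Γ| = 0.702
RL = −20·log₁₀|Γ| = −20·log₁₀(0.702)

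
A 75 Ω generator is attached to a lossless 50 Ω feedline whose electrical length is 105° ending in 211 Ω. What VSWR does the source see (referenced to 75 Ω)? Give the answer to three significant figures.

tan(βl) = -3.73
Z_in = Z_0·(Z_L + jZ_0·tanβl)/(Z_0 + jZ_L·tanβl) = 12.6 + j12.6 Ω
Γ_s = (Z_in − Z_s)/(Z_in + Z_s) = (-62.4 + j12.6)/(87.6 + j12.6), |Γ_s| = 0.718
VSWR = (1 + |Γ_s|)/(1 − |Γ_s|)

VSWR ≈ 6.1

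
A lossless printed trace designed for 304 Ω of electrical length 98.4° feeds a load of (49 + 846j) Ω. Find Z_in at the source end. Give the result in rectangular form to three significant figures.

Z_in ≈ 5.81 − j60.8 Ω

tan(βl) = tan(98.4°) = -6.77
Z_in = Z_0·(Z_L + jZ_0·tanβl)/(Z_0 + jZ_L·tanβl)
     = 304·(49 − j1210)/(6030 − j332)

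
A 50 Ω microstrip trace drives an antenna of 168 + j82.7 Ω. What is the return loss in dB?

Γ = (118 + j82.7)/(218 + j82.7), |Γ| = 0.618
RL = −20·log₁₀|Γ| = −20·log₁₀(0.618)

RL ≈ 4.18 dB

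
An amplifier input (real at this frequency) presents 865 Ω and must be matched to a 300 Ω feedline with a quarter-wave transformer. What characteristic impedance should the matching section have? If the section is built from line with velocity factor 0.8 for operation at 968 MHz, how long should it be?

Z_qwt ≈ 509 Ω; length ≈ 6.2 cm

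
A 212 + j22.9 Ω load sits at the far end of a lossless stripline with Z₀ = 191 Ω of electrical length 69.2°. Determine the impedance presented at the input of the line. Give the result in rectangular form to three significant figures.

Z_in ≈ 187 − j28.8 Ω

tan(βl) = tan(69.2°) = 2.63
Z_in = Z_0·(Z_L + jZ_0·tanβl)/(Z_0 + jZ_L·tanβl)
     = 191·(212 + j526)/(131 + j558)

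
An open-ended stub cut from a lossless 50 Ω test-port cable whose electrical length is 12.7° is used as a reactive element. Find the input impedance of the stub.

tan(βl) = 0.225
For an open-ended stub, Z_in = −jZ_0·cot(βl) = −jZ_0/tan(βl)

Z_in ≈ −j222 Ω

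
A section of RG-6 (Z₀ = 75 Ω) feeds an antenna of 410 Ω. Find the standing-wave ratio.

For a purely resistive load, VSWR = R_L/Z_0 or Z_0/R_L (whichever > 1) = 410/75

VSWR ≈ 5.47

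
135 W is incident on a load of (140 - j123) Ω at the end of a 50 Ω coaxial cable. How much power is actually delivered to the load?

P_delivered ≈ 73.8 W

|Γ| = |(90 − j123)/(190 − j123)| = 0.673
|Γ|² = 0.453
P_refl = |Γ|²·P_inc = 61.2 W, P_del = (1 − |Γ|²)·P_inc = 73.8 W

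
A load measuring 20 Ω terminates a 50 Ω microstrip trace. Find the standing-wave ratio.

Γ = (20 − 50)/(20 + 50) = -0.429
VSWR = (1 + 0.429)/(1 − 0.429)

VSWR ≈ 2.5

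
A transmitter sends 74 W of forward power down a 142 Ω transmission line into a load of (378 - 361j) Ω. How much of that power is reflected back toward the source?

|Γ| = |(236 − j361)/(520 − j361)| = 0.681
|Γ|² = 0.464
P_refl = |Γ|²·P_inc = 34.4 W, P_del = (1 − |Γ|²)·P_inc = 39.6 W

P_reflected ≈ 34.4 W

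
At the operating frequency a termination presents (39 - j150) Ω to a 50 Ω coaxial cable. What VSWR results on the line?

VSWR ≈ 13.5

Γ = (Z_L − Z_0)/(Z_L + Z_0) = (-11 − j150)/(89 − j150)
|Γ| = 150/174 = 0.862
VSWR = (1 + |Γ|)/(1 − |Γ|) = 1.86/0.138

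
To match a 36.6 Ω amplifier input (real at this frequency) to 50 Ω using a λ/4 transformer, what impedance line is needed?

Z_qwt ≈ 42.8 Ω

Z_qwt = √(Z_0·R_L) = √(50 × 36.6) = √1830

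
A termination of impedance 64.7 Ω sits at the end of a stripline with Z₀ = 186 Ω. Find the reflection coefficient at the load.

Γ = -0.484

Γ = (Z_L − Z_0)/(Z_L + Z_0) = (64.7 − 186)/(64.7 + 186) = -121.3/250.7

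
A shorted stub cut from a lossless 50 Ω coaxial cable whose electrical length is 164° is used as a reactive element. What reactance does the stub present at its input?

X_in ≈ -14.3 Ω (capacitive)

tan(βl) = -0.287
For a shorted stub, Z_in = jZ_0·tan(βl)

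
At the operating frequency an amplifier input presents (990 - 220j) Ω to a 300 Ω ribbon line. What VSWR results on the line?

VSWR ≈ 3.48

Γ = (Z_L − Z_0)/(Z_L + Z_0) = (690 − j220)/(1290 − j220)
|Γ| = 724/1310 = 0.553
VSWR = (1 + |Γ|)/(1 − |Γ|) = 1.55/0.447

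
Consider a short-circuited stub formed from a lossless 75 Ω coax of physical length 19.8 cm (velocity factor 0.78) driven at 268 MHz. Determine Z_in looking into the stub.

λ = v/f = 0.78·c / 268 MHz = 0.873 m
βl = 2π·l/λ = 2π × 0.227 = 81.6°
tan(βl) = 6.8
For a short-circuited stub, Z_in = jZ_0·tan(βl)

Z_in ≈ +j510 Ω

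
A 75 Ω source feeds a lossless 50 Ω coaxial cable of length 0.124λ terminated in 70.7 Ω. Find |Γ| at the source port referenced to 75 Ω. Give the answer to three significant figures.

|Γ| ≈ 0.262

βl = 2π × 0.124 = 44.6°
tan(βl) = 0.988
Z_in = Z_0·(Z_L + jZ_0·tanβl)/(Z_0 + jZ_L·tanβl) = 47.3 − j16.7 Ω
Γ_s = (Z_in − Z_s)/(Z_in + Z_s) = (-27.7 − j16.7)/(122 − j16.7), |Γ_s| = 0.262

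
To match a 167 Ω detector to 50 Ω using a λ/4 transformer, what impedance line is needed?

Z_qwt ≈ 91.4 Ω

Z_qwt = √(Z_0·R_L) = √(50 × 167) = √8350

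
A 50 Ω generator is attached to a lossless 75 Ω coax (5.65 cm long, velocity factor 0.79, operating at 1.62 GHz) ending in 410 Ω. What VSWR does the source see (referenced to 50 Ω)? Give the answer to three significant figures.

VSWR ≈ 6.27

λ = v/f = 0.79·c / 1.62 GHz = 0.146 m
βl = 2π·l/λ = 2π × 0.386 = 139°
tan(βl) = -0.868
Z_in = Z_0·(Z_L + jZ_0·tanβl)/(Z_0 + jZ_L·tanβl) = 30.6 + j79.9 Ω
Γ_s = (Z_in − Z_s)/(Z_in + Z_s) = (-19.4 + j79.9)/(80.6 + j79.9), |Γ_s| = 0.725
VSWR = (1 + |Γ_s|)/(1 − |Γ_s|)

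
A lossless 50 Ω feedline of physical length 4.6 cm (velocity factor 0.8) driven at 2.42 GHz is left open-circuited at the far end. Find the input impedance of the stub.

λ = v/f = 0.8·c / 2.42 GHz = 0.0992 m
βl = 2π·l/λ = 2π × 0.464 = 167°
tan(βl) = -0.231
For an open-circuited stub, Z_in = −jZ_0·cot(βl) = −jZ_0/tan(βl)

Z_in ≈ +j216 Ω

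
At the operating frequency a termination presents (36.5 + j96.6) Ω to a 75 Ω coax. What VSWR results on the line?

Γ = (Z_L − Z_0)/(Z_L + Z_0) = (-38.5 + j96.6)/(111.5 + j96.6)
|Γ| = 104/148 = 0.705
VSWR = (1 + |Γ|)/(1 − |Γ|) = 1.7/0.295

VSWR ≈ 5.78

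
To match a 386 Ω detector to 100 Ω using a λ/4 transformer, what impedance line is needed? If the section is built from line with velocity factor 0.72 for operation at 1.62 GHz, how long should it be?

Z_qwt = √(Z_0·R_L) = √(100 × 386) = √38600
λ = 0.72·c/f = 0.133 m, so l = λ/4 = 0.0333 m

Z_qwt ≈ 196 Ω; length ≈ 3.33 cm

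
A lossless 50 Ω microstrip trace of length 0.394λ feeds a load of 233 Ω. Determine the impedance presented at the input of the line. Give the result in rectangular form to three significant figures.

βl = 2π × 0.394 = 142°
tan(βl) = tan(142°) = -0.786
Z_in = Z_0·(Z_L + jZ_0·tanβl)/(Z_0 + jZ_L·tanβl)
     = 50·(233 − j39.3)/(50 − j183)

Z_in ≈ 26.2 + j56.5 Ω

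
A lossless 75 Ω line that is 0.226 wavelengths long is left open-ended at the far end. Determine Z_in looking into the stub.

βl = 2π × 0.226 = 81.4°
tan(βl) = 6.58
For an open-ended stub, Z_in = −jZ_0·cot(βl) = −jZ_0/tan(βl)

Z_in ≈ −j11.4 Ω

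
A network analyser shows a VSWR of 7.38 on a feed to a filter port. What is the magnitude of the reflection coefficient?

|Γ| ≈ 0.761

|Γ| = (S − 1)/(S + 1) = (7.38 − 1)/(7.38 + 1) = 6.38/8.38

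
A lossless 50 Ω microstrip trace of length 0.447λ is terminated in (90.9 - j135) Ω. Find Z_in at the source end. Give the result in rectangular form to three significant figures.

Z_in ≈ 255 + j118 Ω

βl = 2π × 0.447 = 161°
tan(βl) = tan(161°) = -0.346
Z_in = Z_0·(Z_L + jZ_0·tanβl)/(Z_0 + jZ_L·tanβl)
     = 50·(90.9 − j152)/(3.3 − j31.4)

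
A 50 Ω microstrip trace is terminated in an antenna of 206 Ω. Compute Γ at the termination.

Γ = 0.609

Γ = (Z_L − Z_0)/(Z_L + Z_0) = (206 − 50)/(206 + 50) = 156/256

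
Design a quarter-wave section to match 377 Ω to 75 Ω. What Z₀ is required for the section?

Z_qwt = √(Z_0·R_L) = √(75 × 377) = √28280

Z_qwt ≈ 168 Ω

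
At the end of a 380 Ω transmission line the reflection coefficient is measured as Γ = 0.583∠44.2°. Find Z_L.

Z_L = Z_0·(1 + Γ)/(1 − Γ) = 380·(1.42 + j0.406)/(0.582 − j0.406)

Z_L ≈ 498 + j613 Ω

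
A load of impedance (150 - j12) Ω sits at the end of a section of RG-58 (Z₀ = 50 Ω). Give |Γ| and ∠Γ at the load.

Γ ≈ 0.503 ∠ -3.41°

Γ = (Z_L − Z_0)/(Z_L + Z_0) = (100 − j12)/(200 − j12)
|Γ| = 101/200 = 0.503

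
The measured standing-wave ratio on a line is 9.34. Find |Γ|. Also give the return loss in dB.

|Γ| ≈ 0.807; return loss ≈ 1.87 dB

|Γ| = (S − 1)/(S + 1) = (9.34 − 1)/(9.34 + 1) = 8.34/10.3
RL = −20·log₁₀|Γ| = −20·log₁₀(0.807)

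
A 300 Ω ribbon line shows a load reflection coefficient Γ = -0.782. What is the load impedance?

Z_L = Z_0·(1 + Γ)/(1 − Γ) = 300·(0.218)/(1.78)

Z_L ≈ 36.7 Ω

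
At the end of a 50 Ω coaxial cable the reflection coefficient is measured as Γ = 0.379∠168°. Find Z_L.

Z_L = Z_0·(1 + Γ)/(1 − Γ) = 50·(0.629 + j0.0788)/(1.37 − j0.0788)

Z_L ≈ 22.7 + j4.18 Ω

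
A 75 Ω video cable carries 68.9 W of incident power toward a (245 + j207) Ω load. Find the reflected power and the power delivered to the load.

|Γ| = |(170 + j207)/(320 + j207)| = 0.703
|Γ|² = 0.494
P_refl = |Γ|²·P_inc = 34 W, P_del = (1 − |Γ|²)·P_inc = 34.9 W

P_reflected ≈ 34 W; P_delivered ≈ 34.9 W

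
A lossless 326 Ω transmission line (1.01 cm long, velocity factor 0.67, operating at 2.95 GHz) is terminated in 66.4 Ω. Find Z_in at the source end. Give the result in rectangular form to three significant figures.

λ = v/f = 0.67·c / 2.95 GHz = 0.0681 m
βl = 2π·l/λ = 2π × 0.148 = 53.4°
tan(βl) = tan(53.4°) = 1.34
Z_in = Z_0·(Z_L + jZ_0·tanβl)/(Z_0 + jZ_L·tanβl)
     = 326·(66.4 + j438)/(326 + j89.3)

Z_in ≈ 173 + j391 Ω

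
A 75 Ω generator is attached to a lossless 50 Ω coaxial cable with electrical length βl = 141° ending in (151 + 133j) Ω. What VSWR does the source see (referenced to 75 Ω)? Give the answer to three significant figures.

VSWR ≈ 6.29

tan(βl) = -0.81
Z_in = Z_0·(Z_L + jZ_0·tanβl)/(Z_0 + jZ_L·tanβl) = 15.7 + j41.5 Ω
Γ_s = (Z_in − Z_s)/(Z_in + Z_s) = (-59.3 + j41.5)/(90.7 + j41.5), |Γ_s| = 0.726
VSWR = (1 + |Γ_s|)/(1 − |Γ_s|)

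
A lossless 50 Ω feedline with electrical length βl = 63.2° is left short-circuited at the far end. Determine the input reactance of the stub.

tan(βl) = 1.98
For a short-circuited stub, Z_in = jZ_0·tan(βl)

X_in ≈ 99 Ω (inductive)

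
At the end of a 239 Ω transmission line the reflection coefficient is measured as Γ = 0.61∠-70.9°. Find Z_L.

Z_L = Z_0·(1 + Γ)/(1 − Γ) = 239·(1.2 − j0.576)/(0.8 + j0.576)

Z_L ≈ 154 − j283 Ω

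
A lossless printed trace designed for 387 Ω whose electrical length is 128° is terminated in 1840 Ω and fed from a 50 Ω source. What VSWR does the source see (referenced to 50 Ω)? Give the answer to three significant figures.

VSWR ≈ 15.3

tan(βl) = -1.28
Z_in = Z_0·(Z_L + jZ_0·tanβl)/(Z_0 + jZ_L·tanβl) = 128 + j281 Ω
Γ_s = (Z_in − Z_s)/(Z_in + Z_s) = (77.6 + j281)/(178 + j281), |Γ_s| = 0.877
VSWR = (1 + |Γ_s|)/(1 − |Γ_s|)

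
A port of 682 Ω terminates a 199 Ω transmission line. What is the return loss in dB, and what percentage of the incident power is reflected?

Γ = (682 − 199)/(682 + 199) = 0.548
RL = −20·log₁₀(0.548) = 5.22 dB
P_refl/P_inc = |Γ|² = 0.301

RL ≈ 5.22 dB; 30.1% of incident power reflected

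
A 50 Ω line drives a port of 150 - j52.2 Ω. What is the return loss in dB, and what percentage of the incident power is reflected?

RL ≈ 5.26 dB; 29.8% of incident power reflected

Γ = (100 − j52.2)/(200 − j52.2), |Γ| = 0.546
RL = −20·log₁₀(0.546) = 5.26 dB
P_refl/P_inc = |Γ|² = 0.298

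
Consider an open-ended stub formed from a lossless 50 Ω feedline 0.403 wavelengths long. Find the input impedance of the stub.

βl = 2π × 0.403 = 145°
tan(βl) = -0.698
For an open-ended stub, Z_in = −jZ_0·cot(βl) = −jZ_0/tan(βl)

Z_in ≈ +j71.6 Ω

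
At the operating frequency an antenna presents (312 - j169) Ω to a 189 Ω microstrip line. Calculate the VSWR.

VSWR ≈ 2.31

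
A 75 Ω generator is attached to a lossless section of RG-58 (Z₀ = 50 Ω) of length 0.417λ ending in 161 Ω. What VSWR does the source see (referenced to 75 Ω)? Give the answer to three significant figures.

VSWR ≈ 2.87

βl = 2π × 0.417 = 150°
tan(βl) = -0.575
Z_in = Z_0·(Z_L + jZ_0·tanβl)/(Z_0 + jZ_L·tanβl) = 48.4 + j60.9 Ω
Γ_s = (Z_in − Z_s)/(Z_in + Z_s) = (-26.6 + j60.9)/(123 + j60.9), |Γ_s| = 0.483
VSWR = (1 + |Γ_s|)/(1 − |Γ_s|)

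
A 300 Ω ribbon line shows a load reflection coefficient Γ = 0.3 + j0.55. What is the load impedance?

Z_L = Z_0·(1 + Γ)/(1 − Γ) = 300·(1.3 + j0.55)/(0.7 − j0.55)

Z_L ≈ 230 + j416 Ω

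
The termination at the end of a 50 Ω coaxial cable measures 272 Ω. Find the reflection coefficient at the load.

Γ = 0.689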